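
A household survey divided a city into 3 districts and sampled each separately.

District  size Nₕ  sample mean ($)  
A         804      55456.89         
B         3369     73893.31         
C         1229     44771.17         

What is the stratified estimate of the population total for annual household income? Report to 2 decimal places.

Population total = Σ Nₕ·x̄ₕ (each stratum's size times its mean).
804·55456.89 + 3369·73893.31 + 1229·44771.17 = 44587339.56 + 248946561.39 + 55023767.93 = 348557668.88.

348557668.88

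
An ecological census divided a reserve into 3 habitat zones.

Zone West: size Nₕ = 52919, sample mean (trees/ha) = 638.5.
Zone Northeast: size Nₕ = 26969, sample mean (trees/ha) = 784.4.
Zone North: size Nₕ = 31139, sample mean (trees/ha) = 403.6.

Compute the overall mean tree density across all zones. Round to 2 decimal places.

N = 111027; weights Wₕ = Nₕ/N = (0.4766, 0.2429, 0.2805).
x̄_st = Σ Wₕ·x̄ₕ = 0.4766·638.5 + 0.2429·784.4 + 0.2805·403.6 ≈ 608.0590...
→ 608.06.

608.06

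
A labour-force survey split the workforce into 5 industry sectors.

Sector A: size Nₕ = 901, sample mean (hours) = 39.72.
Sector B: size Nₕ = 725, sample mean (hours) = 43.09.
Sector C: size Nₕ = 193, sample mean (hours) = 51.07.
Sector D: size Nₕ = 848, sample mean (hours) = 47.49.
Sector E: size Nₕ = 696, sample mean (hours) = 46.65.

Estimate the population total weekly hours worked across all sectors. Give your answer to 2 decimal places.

A: 901·39.72 = 35787.72
B: 725·43.09 = 31240.25
C: 193·51.07 = 9856.51
D: 848·47.49 = 40271.52
E: 696·46.65 = 32468.4
τ̂ = Σ Nₕx̄ₕ = 149624.40.

149624.40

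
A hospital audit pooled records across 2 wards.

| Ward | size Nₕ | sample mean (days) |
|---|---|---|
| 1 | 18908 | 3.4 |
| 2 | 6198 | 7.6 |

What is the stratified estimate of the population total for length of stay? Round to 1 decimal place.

111392.0

1: 18908·3.4 = 64287.2
2: 6198·7.6 = 47104.8
τ̂ = Σ Nₕx̄ₕ = 111392.0.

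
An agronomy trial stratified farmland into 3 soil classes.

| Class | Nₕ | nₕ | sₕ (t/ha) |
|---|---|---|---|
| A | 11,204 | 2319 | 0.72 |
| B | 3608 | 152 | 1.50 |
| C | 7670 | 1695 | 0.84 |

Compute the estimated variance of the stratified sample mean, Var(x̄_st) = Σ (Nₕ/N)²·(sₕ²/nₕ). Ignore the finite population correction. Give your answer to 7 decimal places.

0.0004852

N = 22482; Wₕ = Nₕ/N.
class A: (11204/22482)²·0.72²/2319 = 0.0000555189
class B: (3608/22482)²·1.50²/152 = 0.0003812432
class C: (7670/22482)²·0.84²/1695 = 0.0000484518
Sum = 0.0004852138 → 0.0004852.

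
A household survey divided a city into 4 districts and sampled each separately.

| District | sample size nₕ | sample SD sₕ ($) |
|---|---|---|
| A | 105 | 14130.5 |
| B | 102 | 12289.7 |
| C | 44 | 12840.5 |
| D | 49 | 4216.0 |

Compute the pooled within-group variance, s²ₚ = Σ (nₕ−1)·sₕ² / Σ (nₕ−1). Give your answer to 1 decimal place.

A: (105−1)·14130.5² = 104·199671030.25 = 20765787146
B: (102−1)·12289.7² = 101·151036726.09 = 15254709335.09
C: (44−1)·12840.5² = 43·164878440.25 = 7089772930.75
D: (49−1)·4216.0² = 48·17774656 = 853183488
Numerator = 43963452899.84; denominator = Σ(nₕ−1) = 296.
s²ₚ = 43963452899.84/296 = 148525178.716... → 148525178.7.

148525178.7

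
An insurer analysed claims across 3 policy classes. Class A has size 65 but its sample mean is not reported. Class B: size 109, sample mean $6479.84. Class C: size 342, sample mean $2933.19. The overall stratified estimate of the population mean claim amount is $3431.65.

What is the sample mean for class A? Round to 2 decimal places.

N = 65 + 109 + 342 = 516.
Overall total = μ·N = 3431.65·516 = 1770731.4.
Subtract the known strata: 109·6479.84 + 342·2933.19 = 1709453.54.
Remaining total for class A: 1770731.4 − 1709453.54 = 61277.86.
Divide by its size: 61277.86 / 65 = 942.7363... → 942.74.

942.74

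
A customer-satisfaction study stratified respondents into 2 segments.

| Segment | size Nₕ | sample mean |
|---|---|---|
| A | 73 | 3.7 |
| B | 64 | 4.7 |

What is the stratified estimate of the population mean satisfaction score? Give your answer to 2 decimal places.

4.17

N = 137; weights Wₕ = Nₕ/N = (0.5328, 0.4672).
x̄_st = Σ Wₕ·x̄ₕ = 0.5328·3.7 + 0.4672·4.7 ≈ 4.1672...
→ 4.17.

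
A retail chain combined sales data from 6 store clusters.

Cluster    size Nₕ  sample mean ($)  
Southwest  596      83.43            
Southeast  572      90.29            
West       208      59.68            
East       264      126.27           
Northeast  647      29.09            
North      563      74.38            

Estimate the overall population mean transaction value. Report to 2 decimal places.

N = 2850; weights Wₕ = Nₕ/N = (0.2091, 0.2007, 0.0730, 0.0926, 0.2270, 0.1975).
x̄_st = Σ Wₕ·x̄ₕ = 0.2091·83.43 + 0.2007·90.29 + 0.0730·59.68 + 0.0926·126.27 + 0.2270·29.09 + 0.1975·74.38 ≈ 72.9179...
→ 72.92.

72.92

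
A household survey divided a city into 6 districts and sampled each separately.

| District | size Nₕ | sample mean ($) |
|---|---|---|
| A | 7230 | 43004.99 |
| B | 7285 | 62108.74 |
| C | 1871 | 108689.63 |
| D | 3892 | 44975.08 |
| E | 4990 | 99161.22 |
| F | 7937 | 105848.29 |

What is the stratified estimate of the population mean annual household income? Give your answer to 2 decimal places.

x̄_st = (Σ Nₕx̄ₕ) / (Σ Nₕ) = (7230·43004.99 + 7285·62108.74 + 1871·108689.63 + 3892·44975.08 + 4990·99161.22 + 7937·105848.29) / 33205
= 2476721923.22 / 33205 = 74588.8247... → 74588.82.

74588.82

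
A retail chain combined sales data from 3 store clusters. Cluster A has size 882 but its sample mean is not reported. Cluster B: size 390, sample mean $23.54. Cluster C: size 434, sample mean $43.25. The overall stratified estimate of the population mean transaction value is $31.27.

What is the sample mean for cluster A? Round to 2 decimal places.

N = 882 + 390 + 434 = 1706.
Overall total = μ·N = 31.27·1706 = 53346.62.
Subtract the known strata: 390·23.54 + 434·43.25 = 27951.1.
Remaining total for cluster A: 53346.62 − 27951.1 = 25395.52.
Divide by its size: 25395.52 / 882 = 28.7931... → 28.79.

28.79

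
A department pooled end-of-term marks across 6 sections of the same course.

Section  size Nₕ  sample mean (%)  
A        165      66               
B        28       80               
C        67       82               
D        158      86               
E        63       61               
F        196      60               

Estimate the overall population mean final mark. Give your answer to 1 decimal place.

N = 677; weights Wₕ = Nₕ/N = (0.2437, 0.0414, 0.0990, 0.2334, 0.0931, 0.2895).
x̄_st = Σ Wₕ·x̄ₕ = 0.2437·66 + 0.0414·80 + 0.0990·82 + 0.2334·86 + 0.0931·61 + 0.2895·60 ≈ 70.628...
→ 70.6.

70.6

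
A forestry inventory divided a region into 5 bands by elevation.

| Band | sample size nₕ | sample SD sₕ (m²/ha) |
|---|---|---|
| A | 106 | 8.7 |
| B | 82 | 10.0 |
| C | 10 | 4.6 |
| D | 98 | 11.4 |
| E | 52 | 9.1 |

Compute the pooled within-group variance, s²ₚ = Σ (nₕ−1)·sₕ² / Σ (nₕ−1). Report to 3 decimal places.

A: (106−1)·8.7² = 105·75.69 = 7947.45
B: (82−1)·10.0² = 81·100 = 8100
C: (10−1)·4.6² = 9·21.16 = 190.44
D: (98−1)·11.4² = 97·129.96 = 12606.12
E: (52−1)·9.1² = 51·82.81 = 4223.31
Numerator = 33067.32; denominator = Σ(nₕ−1) = 343.
s²ₚ = 33067.32/343 = 96.40618... → 96.406.

96.406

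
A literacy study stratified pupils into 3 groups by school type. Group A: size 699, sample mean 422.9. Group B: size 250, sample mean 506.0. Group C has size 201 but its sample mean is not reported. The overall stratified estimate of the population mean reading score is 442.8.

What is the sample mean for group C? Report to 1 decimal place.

N = 699 + 250 + 201 = 1150.
Overall total = μ·N = 442.8·1150 = 509220.
Subtract the known strata: 699·422.9 + 250·506.0 = 422107.1.
Remaining total for group C: 509220 − 422107.1 = 87112.9.
Divide by its size: 87112.9 / 201 = 433.398... → 433.4.

433.4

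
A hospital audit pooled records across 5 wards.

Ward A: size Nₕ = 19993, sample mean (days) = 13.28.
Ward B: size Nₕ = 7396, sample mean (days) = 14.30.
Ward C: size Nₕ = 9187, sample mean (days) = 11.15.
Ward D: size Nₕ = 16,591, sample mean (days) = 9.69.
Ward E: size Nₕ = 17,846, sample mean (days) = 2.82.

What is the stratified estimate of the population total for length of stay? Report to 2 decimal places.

Estimate total by summing Nₕ·x̄ₕ over strata.
19993·13.28 + 7396·14.30 + 9187·11.15 + 16591·9.69 + 17846·2.82 = 265507.04 + 105762.8 + 102435.05 + 160766.79 + 50325.72 = 684797.40.

684797.40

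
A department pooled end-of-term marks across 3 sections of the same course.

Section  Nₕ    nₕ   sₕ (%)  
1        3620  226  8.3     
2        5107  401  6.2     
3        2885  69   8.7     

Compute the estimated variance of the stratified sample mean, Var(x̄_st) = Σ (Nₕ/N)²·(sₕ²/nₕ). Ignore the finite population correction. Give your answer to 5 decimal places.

N = 11612; Wₕ = Nₕ/N.
section 1: (3620/11612)²·8.3²/226 = 0.02962449
section 2: (5107/11612)²·6.2²/401 = 0.01854200
section 3: (2885/11612)²·8.7²/69 = 0.06771221
Sum = 0.11587870 → 0.11588.

0.11588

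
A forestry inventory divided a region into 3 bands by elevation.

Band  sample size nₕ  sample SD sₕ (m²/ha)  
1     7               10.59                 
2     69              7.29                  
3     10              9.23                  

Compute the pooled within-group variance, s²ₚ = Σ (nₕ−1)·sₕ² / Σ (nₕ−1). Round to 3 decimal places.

60.885

1: (7−1)·10.59² = 6·112.1481 = 672.8886
2: (69−1)·7.29² = 68·53.1441 = 3613.7988
3: (10−1)·9.23² = 9·85.1929 = 766.7361
Numerator = 5053.4235; denominator = Σ(nₕ−1) = 83.
s²ₚ = 5053.4235/83 = 60.88462... → 60.885.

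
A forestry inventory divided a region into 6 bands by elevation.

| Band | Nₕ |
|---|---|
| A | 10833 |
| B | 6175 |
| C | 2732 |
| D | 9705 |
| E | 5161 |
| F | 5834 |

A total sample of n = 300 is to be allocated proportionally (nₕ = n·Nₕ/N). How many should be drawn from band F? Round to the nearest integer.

Share of band F = 5834/40440 = 0.14426.
Allocate 300 × 0.14426 = 43.279... → 43.

43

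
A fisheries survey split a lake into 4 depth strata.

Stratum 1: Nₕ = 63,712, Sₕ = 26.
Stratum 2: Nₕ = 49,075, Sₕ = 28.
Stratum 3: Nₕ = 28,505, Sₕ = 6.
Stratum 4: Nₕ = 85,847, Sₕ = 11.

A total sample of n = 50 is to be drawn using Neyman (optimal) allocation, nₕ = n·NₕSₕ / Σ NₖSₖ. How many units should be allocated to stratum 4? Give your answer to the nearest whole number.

Σ NₕSₕ = 63712·26 + 49075·28 + 28505·6 + 85847·11 = 4145959.
Share for 4: 944317/4145959 = 0.22777.
n_4 = 50 × 0.22777 = 11.388... → 11.

11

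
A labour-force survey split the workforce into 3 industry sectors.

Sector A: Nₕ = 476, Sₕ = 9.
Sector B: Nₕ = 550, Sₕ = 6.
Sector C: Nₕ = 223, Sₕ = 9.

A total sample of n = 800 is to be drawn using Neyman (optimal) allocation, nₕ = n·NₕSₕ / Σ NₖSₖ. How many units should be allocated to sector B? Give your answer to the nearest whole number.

275

A: NₕSₕ = 476·9 = 4284
B: NₕSₕ = 550·6 = 3300
C: NₕSₕ = 223·9 = 2007
Σ NₕSₕ = 9591.
n_B = 800·3300/9591 = 275.258... → 275.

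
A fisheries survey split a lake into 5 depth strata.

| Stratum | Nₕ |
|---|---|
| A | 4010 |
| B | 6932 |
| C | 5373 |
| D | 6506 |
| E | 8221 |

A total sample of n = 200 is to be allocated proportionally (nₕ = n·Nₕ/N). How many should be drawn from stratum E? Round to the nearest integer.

N = 4010 + 6932 + 5373 + 6506 + 8221 = 31042.
n_E = 200·8221/31042 = 52.967... → 53.

53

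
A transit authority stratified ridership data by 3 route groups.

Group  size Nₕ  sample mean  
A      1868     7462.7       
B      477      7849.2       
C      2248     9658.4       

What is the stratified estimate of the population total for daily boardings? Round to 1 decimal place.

Estimate total by summing Nₕ·x̄ₕ over strata.
1868·7462.7 + 477·7849.2 + 2248·9658.4 = 13940323.6 + 3744068.4 + 21712083.2 = 39396475.2.

39396475.2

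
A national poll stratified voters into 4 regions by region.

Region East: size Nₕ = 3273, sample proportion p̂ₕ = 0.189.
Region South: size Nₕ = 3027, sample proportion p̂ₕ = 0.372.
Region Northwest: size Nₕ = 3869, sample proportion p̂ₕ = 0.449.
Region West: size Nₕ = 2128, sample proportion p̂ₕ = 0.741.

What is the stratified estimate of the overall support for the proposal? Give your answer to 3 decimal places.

0.411

N = 3273 + 3027 + 3869 + 2128 = 12297.
Overall proportion = Σ (Nₕ/N)·p̂ₕ.
Σ Nₕp̂ₕ = 618.597 + 1126.044 + 1737.181 + 1576.848 = 5058.67.
5058.67 / 12297 = 0.41137... → 0.411.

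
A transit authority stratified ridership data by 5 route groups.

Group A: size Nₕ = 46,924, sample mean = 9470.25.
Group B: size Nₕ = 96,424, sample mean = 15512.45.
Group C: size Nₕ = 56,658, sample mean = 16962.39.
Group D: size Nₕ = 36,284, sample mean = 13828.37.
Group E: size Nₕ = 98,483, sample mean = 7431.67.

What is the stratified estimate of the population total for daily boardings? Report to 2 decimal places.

4134851316.11

Estimate total by summing Nₕ·x̄ₕ over strata.
46924·9470.25 + 96424·15512.45 + 56658·16962.39 + 36284·13828.37 + 98483·7431.67 = 444382011 + 1495772478.8 + 961055092.62 + 501748577.08 + 731893156.61 = 4134851316.11.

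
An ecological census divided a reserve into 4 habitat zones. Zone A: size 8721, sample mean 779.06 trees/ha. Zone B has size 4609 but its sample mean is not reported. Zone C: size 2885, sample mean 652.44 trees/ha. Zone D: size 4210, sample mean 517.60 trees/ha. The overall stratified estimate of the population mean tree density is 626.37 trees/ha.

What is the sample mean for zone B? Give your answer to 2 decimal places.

420.49

Σ Nₕx̄ₕ = N·μ, so 4609·x̄_B = 20425·626.37 − (8721·779.06 + 2885·652.44 + 4210·517.60).
= 12793607.25 − 10855567.66 = 1938039.59.
x̄_B = 1938039.59 / 4609 = 420.4903... → 420.49.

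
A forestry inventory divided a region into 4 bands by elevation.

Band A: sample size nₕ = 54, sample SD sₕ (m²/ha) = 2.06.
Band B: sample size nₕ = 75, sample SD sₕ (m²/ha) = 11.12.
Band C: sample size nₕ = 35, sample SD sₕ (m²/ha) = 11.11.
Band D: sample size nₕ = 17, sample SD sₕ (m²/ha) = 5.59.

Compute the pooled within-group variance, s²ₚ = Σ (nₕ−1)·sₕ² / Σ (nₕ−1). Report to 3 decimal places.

Degrees of freedom: 53 + 74 + 34 + 16 = 177.
Σ(nₕ−1)sₕ² = 53·4.2436 + 74·123.6544 + 34·123.4321 + 16·31.2481 = 14071.9974.
s²ₚ = 14071.9974 / 177 = 79.50281... → 79.503.

79.503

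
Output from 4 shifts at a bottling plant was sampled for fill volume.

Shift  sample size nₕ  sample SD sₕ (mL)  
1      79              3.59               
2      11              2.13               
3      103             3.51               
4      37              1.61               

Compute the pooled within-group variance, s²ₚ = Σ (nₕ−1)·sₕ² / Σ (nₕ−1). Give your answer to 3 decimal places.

10.622

Degrees of freedom: 78 + 10 + 102 + 36 = 226.
Σ(nₕ−1)sₕ² = 78·12.8881 + 10·4.5369 + 102·12.3201 + 36·2.5921 = 2400.6066.
s²ₚ = 2400.6066 / 226 = 10.62215... → 10.622.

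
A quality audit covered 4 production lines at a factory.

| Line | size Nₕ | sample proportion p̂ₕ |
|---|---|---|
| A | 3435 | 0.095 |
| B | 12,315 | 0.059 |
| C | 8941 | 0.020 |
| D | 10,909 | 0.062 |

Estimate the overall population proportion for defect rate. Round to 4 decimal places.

N = 3435 + 12315 + 8941 + 10909 = 35600.
Overall proportion = Σ (Nₕ/N)·p̂ₕ.
Σ Nₕp̂ₕ = 326.325 + 726.585 + 178.82 + 676.358 = 1908.088.
1908.088 / 35600 = 0.053598... → 0.0536.

0.0536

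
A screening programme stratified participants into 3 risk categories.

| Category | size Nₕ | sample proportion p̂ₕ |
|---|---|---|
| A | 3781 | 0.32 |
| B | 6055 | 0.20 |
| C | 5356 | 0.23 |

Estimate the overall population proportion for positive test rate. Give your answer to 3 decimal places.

Wₕ = Nₕ/N with N = 15192: 0.2489, 0.3986, 0.3526.
p̂_st = 0.2489·0.32 + 0.3986·0.20 + 0.3526·0.23 ≈ 0.24044... → 0.240.

0.240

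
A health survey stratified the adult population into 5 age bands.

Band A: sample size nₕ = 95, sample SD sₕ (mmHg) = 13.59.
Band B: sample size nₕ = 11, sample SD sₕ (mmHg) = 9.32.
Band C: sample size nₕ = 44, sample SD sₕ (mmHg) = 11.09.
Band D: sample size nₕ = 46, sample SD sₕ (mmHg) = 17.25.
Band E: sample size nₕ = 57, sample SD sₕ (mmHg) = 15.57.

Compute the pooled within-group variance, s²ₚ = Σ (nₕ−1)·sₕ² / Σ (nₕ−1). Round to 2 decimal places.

203.56

A: (95−1)·13.59² = 94·184.6881 = 17360.6814
B: (11−1)·9.32² = 10·86.8624 = 868.624
C: (44−1)·11.09² = 43·122.9881 = 5288.4883
D: (46−1)·17.25² = 45·297.5625 = 13390.3125
E: (57−1)·15.57² = 56·242.4249 = 13575.7944
Numerator = 50483.9006; denominator = Σ(nₕ−1) = 248.
s²ₚ = 50483.9006/248 = 203.5641... → 203.56.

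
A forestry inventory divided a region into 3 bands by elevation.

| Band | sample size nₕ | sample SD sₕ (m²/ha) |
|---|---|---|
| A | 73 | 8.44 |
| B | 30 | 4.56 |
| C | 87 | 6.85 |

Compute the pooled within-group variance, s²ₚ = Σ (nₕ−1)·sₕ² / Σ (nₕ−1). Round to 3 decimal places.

A: (73−1)·8.44² = 72·71.2336 = 5128.8192
B: (30−1)·4.56² = 29·20.7936 = 603.0144
C: (87−1)·6.85² = 86·46.9225 = 4035.335
Numerator = 9767.1686; denominator = Σ(nₕ−1) = 187.
s²ₚ = 9767.1686/187 = 52.23085... → 52.231.

52.231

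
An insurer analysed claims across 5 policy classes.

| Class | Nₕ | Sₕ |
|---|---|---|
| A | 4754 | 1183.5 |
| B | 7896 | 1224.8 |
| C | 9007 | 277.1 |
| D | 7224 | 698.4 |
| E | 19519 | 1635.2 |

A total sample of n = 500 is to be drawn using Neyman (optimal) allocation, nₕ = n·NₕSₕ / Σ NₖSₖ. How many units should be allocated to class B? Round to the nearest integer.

88

Σ NₕSₕ = 4754·1183.5 + 7896·1224.8 + 9007·277.1 + 7224·698.4 + 19519·1635.2 = 54755929.9.
Share for B: 9671020.8/54755929.9 = 0.17662.
n_B = 500 × 0.17662 = 88.310... → 88.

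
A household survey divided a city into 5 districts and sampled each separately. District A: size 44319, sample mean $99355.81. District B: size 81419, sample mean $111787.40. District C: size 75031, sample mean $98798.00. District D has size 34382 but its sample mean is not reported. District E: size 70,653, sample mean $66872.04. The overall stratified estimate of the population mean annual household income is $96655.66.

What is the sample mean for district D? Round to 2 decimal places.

Σ Nₕx̄ₕ = N·μ, so 34382·x̄_D = 305804·96655.66 − (44319·99355.81 + 81419·111787.40 + 75031·98798.00 + 70653·66872.04).
= 29557687450.64 − 25642591444.11 = 3915096006.53.
x̄_D = 3915096006.53 / 34382 = 113870.5138... → 113870.51.

113870.51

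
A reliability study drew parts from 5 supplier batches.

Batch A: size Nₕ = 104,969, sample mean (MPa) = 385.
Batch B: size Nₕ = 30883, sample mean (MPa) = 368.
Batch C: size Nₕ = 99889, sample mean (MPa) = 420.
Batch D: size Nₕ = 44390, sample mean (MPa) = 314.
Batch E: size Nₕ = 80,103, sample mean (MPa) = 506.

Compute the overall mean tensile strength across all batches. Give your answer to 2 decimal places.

411.40

x̄_st = (Σ Nₕx̄ₕ) / (Σ Nₕ) = (104969·385 + 30883·368 + 99889·420 + 44390·314 + 80103·506) / 360234
= 148201967 / 360234 = 411.4047... → 411.40.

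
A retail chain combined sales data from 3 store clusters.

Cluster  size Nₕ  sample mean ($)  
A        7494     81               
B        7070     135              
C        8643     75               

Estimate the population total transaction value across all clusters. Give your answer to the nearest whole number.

Estimate total by summing Nₕ·x̄ₕ over strata.
7494·81 + 7070·135 + 8643·75 = 607014 + 954450 + 648225 = 2209689.

2209689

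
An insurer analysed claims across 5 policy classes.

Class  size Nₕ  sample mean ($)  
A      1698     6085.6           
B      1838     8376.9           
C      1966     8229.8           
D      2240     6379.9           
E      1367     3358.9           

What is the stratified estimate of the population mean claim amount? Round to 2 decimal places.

6673.89

N = 9109; weights Wₕ = Nₕ/N = (0.1864, 0.2018, 0.2158, 0.2459, 0.1501).
x̄_st = Σ Wₕ·x̄ₕ = 0.1864·6085.6 + 0.2018·8376.9 + 0.2158·8229.8 + 0.2459·6379.9 + 0.1501·3358.9 ≈ 6673.8907...
→ 6673.89.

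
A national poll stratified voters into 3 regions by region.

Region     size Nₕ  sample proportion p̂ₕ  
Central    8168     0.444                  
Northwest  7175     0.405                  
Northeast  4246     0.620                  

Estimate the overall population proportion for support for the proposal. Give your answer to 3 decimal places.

N = 8168 + 7175 + 4246 = 19589.
Overall proportion = Σ (Nₕ/N)·p̂ₕ.
Σ Nₕp̂ₕ = 3626.592 + 2905.875 + 2632.52 = 9164.987.
9164.987 / 19589 = 0.46786... → 0.468.

0.468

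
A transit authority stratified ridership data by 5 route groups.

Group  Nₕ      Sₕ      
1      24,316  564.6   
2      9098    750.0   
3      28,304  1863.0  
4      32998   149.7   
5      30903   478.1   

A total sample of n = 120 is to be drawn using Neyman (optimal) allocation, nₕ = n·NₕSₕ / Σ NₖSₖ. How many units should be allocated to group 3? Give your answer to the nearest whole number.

1: NₕSₕ = 24316·564.6 = 13728813.6
2: NₕSₕ = 9098·750.0 = 6823500
3: NₕSₕ = 28304·1863.0 = 52730352
4: NₕSₕ = 32998·149.7 = 4939800.6
5: NₕSₕ = 30903·478.1 = 14774724.3
Σ NₕSₕ = 92997190.5.
n_3 = 120·52730352/92997190.5 = 68.041... → 68.

68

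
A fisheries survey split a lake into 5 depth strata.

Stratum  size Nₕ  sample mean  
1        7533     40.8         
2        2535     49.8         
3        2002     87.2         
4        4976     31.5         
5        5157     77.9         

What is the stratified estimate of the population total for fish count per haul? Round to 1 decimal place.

1166638.1

1: 7533·40.8 = 307346.4
2: 2535·49.8 = 126243
3: 2002·87.2 = 174574.4
4: 4976·31.5 = 156744
5: 5157·77.9 = 401730.3
τ̂ = Σ Nₕx̄ₕ = 1166638.1.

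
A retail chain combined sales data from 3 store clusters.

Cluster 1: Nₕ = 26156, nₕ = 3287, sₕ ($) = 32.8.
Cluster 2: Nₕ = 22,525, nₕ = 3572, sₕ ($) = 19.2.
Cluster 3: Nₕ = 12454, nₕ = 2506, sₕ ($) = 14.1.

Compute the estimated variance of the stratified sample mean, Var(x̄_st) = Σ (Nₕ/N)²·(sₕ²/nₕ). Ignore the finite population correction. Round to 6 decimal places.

0.077214

N = 61135; Wₕ = Nₕ/N.
cluster 1: (26156/61135)²·32.8²/3287 = 0.059911585
cluster 2: (22525/61135)²·19.2²/3572 = 0.014010085
cluster 3: (12454/61135)²·14.1²/2506 = 0.003292267
Sum = 0.077213937 → 0.077214.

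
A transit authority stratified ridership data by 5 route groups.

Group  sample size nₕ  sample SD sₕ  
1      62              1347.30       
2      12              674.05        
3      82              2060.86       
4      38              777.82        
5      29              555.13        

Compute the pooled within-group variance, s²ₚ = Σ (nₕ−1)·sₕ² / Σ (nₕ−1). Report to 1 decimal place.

2251186.1

Degrees of freedom: 61 + 11 + 81 + 37 + 28 = 218.
Σ(nₕ−1)sₕ² = 61·1815217.29 + 11·454343.4025 + 81·4247143.9396 + 37·605003.9524 + 28·308169.3169 = 490758578.3371.
s²ₚ = 490758578.3371 / 218 = 2251186.139... → 2251186.1.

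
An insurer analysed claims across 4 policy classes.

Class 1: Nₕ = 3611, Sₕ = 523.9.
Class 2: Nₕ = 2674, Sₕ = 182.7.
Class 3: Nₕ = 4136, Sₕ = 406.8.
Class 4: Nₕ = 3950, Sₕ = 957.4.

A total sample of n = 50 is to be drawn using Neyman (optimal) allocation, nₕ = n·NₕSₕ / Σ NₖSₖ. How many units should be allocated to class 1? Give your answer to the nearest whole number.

1: NₕSₕ = 3611·523.9 = 1891802.9
2: NₕSₕ = 2674·182.7 = 488539.8
3: NₕSₕ = 4136·406.8 = 1682524.8
4: NₕSₕ = 3950·957.4 = 3781730
Σ NₕSₕ = 7844597.5.
n_1 = 50·1891802.9/7844597.5 = 12.058... → 12.

12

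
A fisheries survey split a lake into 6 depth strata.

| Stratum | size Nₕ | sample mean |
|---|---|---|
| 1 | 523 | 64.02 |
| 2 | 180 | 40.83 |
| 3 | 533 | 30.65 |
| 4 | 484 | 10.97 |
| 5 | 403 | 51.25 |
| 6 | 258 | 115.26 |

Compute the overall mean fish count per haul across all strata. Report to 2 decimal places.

47.40

N = 2381; weights Wₕ = Nₕ/N = (0.2197, 0.0756, 0.2239, 0.2033, 0.1693, 0.1084).
x̄_st = Σ Wₕ·x̄ₕ = 0.2197·64.02 + 0.0756·40.83 + 0.2239·30.65 + 0.2033·10.97 + 0.1693·51.25 + 0.1084·115.26 ≈ 47.4039...
→ 47.40.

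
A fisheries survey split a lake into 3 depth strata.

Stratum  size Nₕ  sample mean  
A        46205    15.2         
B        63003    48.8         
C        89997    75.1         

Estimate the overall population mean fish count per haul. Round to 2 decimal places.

x̄_st = (Σ Nₕx̄ₕ) / (Σ Nₕ) = (46205·15.2 + 63003·48.8 + 89997·75.1) / 199205
= 10535637.1 / 199205 = 52.8884... → 52.89.

52.89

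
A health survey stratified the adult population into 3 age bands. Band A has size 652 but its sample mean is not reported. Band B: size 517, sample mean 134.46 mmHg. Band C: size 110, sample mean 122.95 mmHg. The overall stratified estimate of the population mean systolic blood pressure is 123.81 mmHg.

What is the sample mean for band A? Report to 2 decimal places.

N = 652 + 517 + 110 = 1279.
Overall total = μ·N = 123.81·1279 = 158352.99.
Subtract the known strata: 517·134.46 + 110·122.95 = 83040.32.
Remaining total for band A: 158352.99 − 83040.32 = 75312.67.
Divide by its size: 75312.67 / 652 = 115.5102... → 115.51.

115.51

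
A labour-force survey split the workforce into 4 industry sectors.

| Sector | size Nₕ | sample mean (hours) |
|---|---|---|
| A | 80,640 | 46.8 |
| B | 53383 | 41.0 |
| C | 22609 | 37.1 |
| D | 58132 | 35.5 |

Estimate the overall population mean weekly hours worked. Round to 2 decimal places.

N = 80640 + 53383 + 22609 + 58132 = 214764.
Overall mean = Σ (Nₕ/N)·x̄ₕ — weight by population share, not a simple average.
Σ Nₕx̄ₕ = 80640·46.8 + 53383·41.0 + 22609·37.1 + 58132·35.5 = 3773952 + 2188703 + 838793.9 + 2063686 = 8865134.9.
Divide by N: 8865134.9 / 214764 = 41.2785... → 41.28.

41.28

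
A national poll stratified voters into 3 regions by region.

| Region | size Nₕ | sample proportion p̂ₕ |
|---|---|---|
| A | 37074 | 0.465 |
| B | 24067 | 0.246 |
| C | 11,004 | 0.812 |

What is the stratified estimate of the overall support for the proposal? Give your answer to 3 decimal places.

N = 37074 + 24067 + 11004 = 72145.
Overall proportion = Σ (Nₕ/N)·p̂ₕ.
Σ Nₕp̂ₕ = 17239.41 + 5920.482 + 8935.248 = 32095.14.
32095.14 / 72145 = 0.44487... → 0.445.

0.445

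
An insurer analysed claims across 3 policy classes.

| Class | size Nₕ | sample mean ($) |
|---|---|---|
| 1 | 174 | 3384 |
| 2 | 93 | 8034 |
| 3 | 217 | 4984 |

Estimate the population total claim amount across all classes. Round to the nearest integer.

2417506

Population total = Σ Nₕ·x̄ₕ (each stratum's size times its mean).
174·3384 + 93·8034 + 217·4984 = 588816 + 747162 + 1081528 = 2417506.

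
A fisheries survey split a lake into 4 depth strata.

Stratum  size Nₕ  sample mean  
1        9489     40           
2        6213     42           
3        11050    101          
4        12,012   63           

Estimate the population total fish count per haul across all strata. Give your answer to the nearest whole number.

Population total = Σ Nₕ·x̄ₕ (each stratum's size times its mean).
9489·40 + 6213·42 + 11050·101 + 12012·63 = 379560 + 260946 + 1116050 + 756756 = 2513312.

2513312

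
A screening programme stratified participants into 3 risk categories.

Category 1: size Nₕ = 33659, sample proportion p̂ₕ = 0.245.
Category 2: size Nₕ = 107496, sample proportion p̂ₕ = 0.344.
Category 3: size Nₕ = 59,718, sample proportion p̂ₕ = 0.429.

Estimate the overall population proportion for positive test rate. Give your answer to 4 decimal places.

0.3527

N = 33659 + 107496 + 59718 = 200873.
Overall proportion = Σ (Nₕ/N)·p̂ₕ.
Σ Nₕp̂ₕ = 8246.455 + 36978.624 + 25619.022 = 70844.101.
70844.101 / 200873 = 0.352681... → 0.3527.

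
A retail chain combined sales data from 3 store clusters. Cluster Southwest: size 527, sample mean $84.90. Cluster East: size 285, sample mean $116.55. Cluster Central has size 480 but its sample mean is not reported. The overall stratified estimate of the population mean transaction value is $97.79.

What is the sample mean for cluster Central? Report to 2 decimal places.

100.80

N = 527 + 285 + 480 = 1292.
Overall total = μ·N = 97.79·1292 = 126344.68.
Subtract the known strata: 527·84.90 + 285·116.55 = 77959.05.
Remaining total for cluster Central: 126344.68 − 77959.05 = 48385.63.
Divide by its size: 48385.63 / 480 = 100.8034... → 100.80.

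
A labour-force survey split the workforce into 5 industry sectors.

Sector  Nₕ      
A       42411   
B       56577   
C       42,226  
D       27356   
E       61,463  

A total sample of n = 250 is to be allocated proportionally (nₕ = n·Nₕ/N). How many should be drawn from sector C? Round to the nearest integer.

46

Share of sector C = 42226/230033 = 0.18356.
Allocate 250 × 0.18356 = 45.891... → 46.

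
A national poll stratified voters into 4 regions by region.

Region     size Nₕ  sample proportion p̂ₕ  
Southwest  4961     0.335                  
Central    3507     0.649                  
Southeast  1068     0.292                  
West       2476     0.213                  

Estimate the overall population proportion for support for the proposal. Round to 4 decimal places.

Wₕ = Nₕ/N with N = 12012: 0.4130, 0.2920, 0.0889, 0.2061.
p̂_st = 0.4130·0.335 + 0.2920·0.649 + 0.0889·0.292 + 0.2061·0.213 ≈ 0.397704... → 0.3977.

0.3977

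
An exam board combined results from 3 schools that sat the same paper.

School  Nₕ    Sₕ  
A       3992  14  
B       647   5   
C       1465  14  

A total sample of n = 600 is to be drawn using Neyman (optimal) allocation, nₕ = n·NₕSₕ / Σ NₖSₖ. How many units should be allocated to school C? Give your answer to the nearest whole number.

A: NₕSₕ = 3992·14 = 55888
B: NₕSₕ = 647·5 = 3235
C: NₕSₕ = 1465·14 = 20510
Σ NₕSₕ = 79633.
n_C = 600·20510/79633 = 154.534... → 155.

155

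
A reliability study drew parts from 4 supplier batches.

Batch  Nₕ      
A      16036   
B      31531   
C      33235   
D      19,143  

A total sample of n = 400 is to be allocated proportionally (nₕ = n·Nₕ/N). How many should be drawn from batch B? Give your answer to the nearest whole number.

Share of batch B = 31531/99945 = 0.31548.
Allocate 400 × 0.31548 = 126.193... → 126.

126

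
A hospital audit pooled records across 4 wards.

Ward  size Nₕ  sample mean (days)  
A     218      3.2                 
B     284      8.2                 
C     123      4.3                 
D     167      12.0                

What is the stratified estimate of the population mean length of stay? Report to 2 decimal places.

N = 218 + 284 + 123 + 167 = 792.
The stratified mean weights each stratum mean by its population share Nₕ/N.
Σ Nₕx̄ₕ = 218·3.2 + 284·8.2 + 123·4.3 + 167·12.0 = 697.6 + 2328.8 + 528.9 + 2004 = 5559.3.
Divide by N: 5559.3 / 792 = 7.0193... → 7.02.

7.02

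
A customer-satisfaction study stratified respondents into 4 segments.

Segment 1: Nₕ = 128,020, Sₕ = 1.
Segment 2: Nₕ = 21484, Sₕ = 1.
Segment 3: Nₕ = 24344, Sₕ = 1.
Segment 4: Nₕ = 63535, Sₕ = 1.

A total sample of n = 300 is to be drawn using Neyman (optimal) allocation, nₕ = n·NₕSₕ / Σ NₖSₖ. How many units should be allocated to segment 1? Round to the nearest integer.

Σ NₕSₕ = 128020·1 + 21484·1 + 24344·1 + 63535·1 = 237383.
Share for 1: 128020/237383 = 0.53930.
n_1 = 300 × 0.53930 = 161.789... → 162.

162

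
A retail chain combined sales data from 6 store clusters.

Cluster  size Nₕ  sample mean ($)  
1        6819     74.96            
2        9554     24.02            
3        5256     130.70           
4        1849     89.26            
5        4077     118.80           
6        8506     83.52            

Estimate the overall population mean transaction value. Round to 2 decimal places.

77.30

N = 36061; weights Wₕ = Nₕ/N = (0.1891, 0.2649, 0.1458, 0.0513, 0.1131, 0.2359).
x̄_st = Σ Wₕ·x̄ₕ = 0.1891·74.96 + 0.2649·24.02 + 0.1458·130.70 + 0.0513·89.26 + 0.1131·118.80 + 0.2359·83.52 ≈ 77.2971...
→ 77.30.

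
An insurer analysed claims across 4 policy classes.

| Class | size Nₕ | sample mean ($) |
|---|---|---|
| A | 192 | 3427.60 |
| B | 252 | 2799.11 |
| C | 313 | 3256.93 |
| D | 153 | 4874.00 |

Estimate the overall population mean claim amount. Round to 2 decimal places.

x̄_st = (Σ Nₕx̄ₕ) / (Σ Nₕ) = (192·3427.60 + 252·2799.11 + 313·3256.93 + 153·4874.00) / 910
= 3128616.01 / 910 = 3438.0396... → 3438.04.

3438.04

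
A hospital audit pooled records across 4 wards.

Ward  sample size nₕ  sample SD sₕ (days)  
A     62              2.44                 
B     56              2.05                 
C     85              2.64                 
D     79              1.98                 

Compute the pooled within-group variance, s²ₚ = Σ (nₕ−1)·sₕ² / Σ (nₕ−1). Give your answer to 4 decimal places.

5.3437

Degrees of freedom: 61 + 55 + 84 + 78 = 278.
Σ(nₕ−1)sₕ² = 61·5.9536 + 55·4.2025 + 84·6.9696 + 78·3.9204 = 1485.5447.
s²ₚ = 1485.5447 / 278 = 5.343686... → 5.3437.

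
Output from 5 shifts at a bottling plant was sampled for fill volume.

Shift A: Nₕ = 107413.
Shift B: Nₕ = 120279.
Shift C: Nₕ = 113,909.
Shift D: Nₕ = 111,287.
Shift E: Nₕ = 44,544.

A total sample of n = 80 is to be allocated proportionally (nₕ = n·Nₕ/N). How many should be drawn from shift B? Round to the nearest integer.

Share of shift B = 120279/497432 = 0.24180.
Allocate 80 × 0.24180 = 19.344... → 19.

19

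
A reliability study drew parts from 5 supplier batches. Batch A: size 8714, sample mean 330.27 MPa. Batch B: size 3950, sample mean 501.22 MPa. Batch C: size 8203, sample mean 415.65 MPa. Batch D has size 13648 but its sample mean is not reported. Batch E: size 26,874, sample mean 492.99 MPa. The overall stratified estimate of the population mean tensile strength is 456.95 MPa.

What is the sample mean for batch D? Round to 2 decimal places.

Σ Nₕx̄ₕ = N·μ, so 13648·x̄_D = 61389·456.95 − (8714·330.27 + 3950·501.22 + 8203·415.65 + 26874·492.99).
= 28051703.55 − 21515981.99 = 6535721.56.
x̄_D = 6535721.56 / 13648 = 478.8776... → 478.88.

478.88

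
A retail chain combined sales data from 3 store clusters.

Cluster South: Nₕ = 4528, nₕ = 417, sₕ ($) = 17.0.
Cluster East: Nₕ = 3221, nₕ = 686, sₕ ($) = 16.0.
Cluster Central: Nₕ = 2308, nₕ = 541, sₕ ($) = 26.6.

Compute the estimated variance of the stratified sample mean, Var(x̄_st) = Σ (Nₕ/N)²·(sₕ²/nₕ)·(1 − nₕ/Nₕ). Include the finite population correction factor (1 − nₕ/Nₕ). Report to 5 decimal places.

N = 10057. Term for each stratum: Wₕ²sₕ²/nₕ·(1−nₕ/Nₕ).
Var(x̄_st) = 0.12754951 + 0.03012643 + 0.05273530 = 0.21041124 → 0.21041.

0.21041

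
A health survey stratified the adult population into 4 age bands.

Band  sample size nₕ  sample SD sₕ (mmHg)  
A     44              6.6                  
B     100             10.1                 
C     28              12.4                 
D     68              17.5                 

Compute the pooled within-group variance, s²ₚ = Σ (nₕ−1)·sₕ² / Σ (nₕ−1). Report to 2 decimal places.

Degrees of freedom: 43 + 99 + 27 + 67 = 236.
Σ(nₕ−1)sₕ² = 43·43.56 + 99·102.01 + 27·153.76 + 67·306.25 = 36642.34.
s²ₚ = 36642.34 / 236 = 155.2642... → 155.26.

155.26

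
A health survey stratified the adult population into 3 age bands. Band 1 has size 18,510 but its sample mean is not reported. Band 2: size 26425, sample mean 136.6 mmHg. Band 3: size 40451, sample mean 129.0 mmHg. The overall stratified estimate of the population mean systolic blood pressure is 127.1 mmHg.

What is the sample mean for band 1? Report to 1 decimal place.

109.4

Σ Nₕx̄ₕ = N·μ, so 18510·x̄_1 = 85386·127.1 − (26425·136.6 + 40451·129.0).
= 10852560.6 − 8827834 = 2024726.6.
x̄_1 = 2024726.6 / 18510 = 109.386... → 109.4.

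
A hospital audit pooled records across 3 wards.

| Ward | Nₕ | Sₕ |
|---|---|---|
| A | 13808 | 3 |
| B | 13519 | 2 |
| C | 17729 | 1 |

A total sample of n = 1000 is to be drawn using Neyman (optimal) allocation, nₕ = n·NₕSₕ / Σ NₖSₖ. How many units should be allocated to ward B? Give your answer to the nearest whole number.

A: NₕSₕ = 13808·3 = 41424
B: NₕSₕ = 13519·2 = 27038
C: NₕSₕ = 17729·1 = 17729
Σ NₕSₕ = 86191.
n_B = 1000·27038/86191 = 313.699... → 314.

314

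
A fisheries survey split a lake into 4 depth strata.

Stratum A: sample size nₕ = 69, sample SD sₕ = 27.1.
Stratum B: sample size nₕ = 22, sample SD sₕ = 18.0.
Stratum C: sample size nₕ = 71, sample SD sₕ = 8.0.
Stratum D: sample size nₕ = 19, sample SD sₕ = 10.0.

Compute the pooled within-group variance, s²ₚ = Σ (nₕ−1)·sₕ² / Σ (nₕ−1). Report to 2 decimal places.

Degrees of freedom: 68 + 21 + 70 + 18 = 177.
Σ(nₕ−1)sₕ² = 68·734.41 + 21·324 + 70·64 + 18·100 = 63023.88.
s²ₚ = 63023.88 / 177 = 356.0671... → 356.07.

356.07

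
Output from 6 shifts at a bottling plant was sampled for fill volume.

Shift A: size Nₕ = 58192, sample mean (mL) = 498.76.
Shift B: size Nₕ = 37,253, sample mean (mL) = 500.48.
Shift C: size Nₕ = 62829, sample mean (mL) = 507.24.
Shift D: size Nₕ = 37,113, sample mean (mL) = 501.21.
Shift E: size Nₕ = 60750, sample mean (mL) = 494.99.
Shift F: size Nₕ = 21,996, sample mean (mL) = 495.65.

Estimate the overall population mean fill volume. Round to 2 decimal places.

N = 278133; weights Wₕ = Nₕ/N = (0.2092, 0.1339, 0.2259, 0.1334, 0.2184, 0.0791).
x̄_st = Σ Wₕ·x̄ₕ = 0.2092·498.76 + 0.1339·500.48 + 0.2259·507.24 + 0.1334·501.21 + 0.2184·494.99 + 0.0791·495.65 ≈ 500.1635...
→ 500.16.

500.16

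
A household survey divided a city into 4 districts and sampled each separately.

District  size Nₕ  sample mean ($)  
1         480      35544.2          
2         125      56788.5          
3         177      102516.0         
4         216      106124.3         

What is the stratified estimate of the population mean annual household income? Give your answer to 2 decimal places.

N = 998; weights Wₕ = Nₕ/N = (0.4810, 0.1253, 0.1774, 0.2164).
x̄_st = Σ Wₕ·x̄ₕ = 0.4810·35544.2 + 0.1253·56788.5 + 0.1774·102516.0 + 0.2164·106124.3 ≈ 65358.6767...
→ 65358.68.

65358.68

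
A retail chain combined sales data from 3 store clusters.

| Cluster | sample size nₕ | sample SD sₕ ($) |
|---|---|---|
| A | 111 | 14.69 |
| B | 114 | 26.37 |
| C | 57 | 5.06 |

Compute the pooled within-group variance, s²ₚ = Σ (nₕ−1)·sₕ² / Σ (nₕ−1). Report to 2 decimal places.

Degrees of freedom: 110 + 113 + 56 = 279.
Σ(nₕ−1)sₕ² = 110·215.7961 + 113·695.3769 + 56·25.6036 = 103748.9623.
s²ₚ = 103748.9623 / 279 = 371.8601... → 371.86.

371.86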